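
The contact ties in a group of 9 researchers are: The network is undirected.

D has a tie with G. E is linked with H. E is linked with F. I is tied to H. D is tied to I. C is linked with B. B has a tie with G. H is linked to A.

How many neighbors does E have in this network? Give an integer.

2

E is directly tied to F and H. That is 2 neighbors, so the degree of E is 2.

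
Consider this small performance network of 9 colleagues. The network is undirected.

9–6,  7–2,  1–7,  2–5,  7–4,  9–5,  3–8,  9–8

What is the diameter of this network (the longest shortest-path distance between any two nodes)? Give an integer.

6

Eccentricity of each node (its greatest distance to any other): 1:6, 2:4, 3:6, 4:6, 5:3, 6:5, 7:5, 8:5, 9:4.
The maximum eccentricity is 6, realized for instance by the pair 1–3 via 1 – 7 – 2 – 5 – 9 – 8 – 3. So the diameter is 6.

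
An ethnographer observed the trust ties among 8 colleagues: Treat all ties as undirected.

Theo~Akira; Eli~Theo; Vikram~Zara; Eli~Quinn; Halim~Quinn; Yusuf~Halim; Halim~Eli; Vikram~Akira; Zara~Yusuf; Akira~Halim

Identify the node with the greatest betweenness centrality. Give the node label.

Unnormalized betweenness of each node: Akira:6, Eli:2, Halim:9, Quinn:0, Theo:1, Vikram:2, Yusuf:3, Zara:1.
Halim has the largest value, 9, making it the main broker — the node through which the most shortest paths run.

Halim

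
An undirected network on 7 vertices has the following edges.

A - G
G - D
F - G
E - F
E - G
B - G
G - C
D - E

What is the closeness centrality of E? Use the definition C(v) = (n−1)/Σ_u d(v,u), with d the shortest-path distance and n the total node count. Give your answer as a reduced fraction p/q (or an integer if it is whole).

Distances from E: A:2, B:2, C:2, D:1, F:1, G:1. Sum = 9.
n = 7, so closeness = 6/9 = 2/3.

2/3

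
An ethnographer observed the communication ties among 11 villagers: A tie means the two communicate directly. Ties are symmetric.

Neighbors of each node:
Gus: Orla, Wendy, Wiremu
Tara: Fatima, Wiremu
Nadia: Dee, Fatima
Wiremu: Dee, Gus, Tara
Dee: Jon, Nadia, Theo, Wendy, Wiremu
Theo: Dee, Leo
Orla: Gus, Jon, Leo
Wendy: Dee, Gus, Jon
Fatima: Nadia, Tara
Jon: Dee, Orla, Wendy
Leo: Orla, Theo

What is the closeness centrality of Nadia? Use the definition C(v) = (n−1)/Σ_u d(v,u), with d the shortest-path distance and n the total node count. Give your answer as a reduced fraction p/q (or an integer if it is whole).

10/21

Distances from Nadia: Dee:1, Fatima:1, Gus:3, Jon:2, Leo:3, Orla:3, Tara:2, Theo:2, Wendy:2, Wiremu:2. Sum = 21.
n = 11, so closeness = 10/21.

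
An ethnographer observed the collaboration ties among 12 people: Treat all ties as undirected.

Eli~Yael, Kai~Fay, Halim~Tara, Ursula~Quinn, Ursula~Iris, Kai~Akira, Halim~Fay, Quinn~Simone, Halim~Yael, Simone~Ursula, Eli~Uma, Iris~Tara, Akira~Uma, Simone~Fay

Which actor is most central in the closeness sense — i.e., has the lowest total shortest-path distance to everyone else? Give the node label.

Farness (sum of distances to all others) for each node — Akira:32, Eli:33, Fay:22, Halim:23, Iris:32, Kai:27, Quinn:33, Simone:26, Tara:28, Uma:35, Ursula:31, Yael:28.
The smallest farness is 22, for Fay, so Fay has the highest closeness.

Fay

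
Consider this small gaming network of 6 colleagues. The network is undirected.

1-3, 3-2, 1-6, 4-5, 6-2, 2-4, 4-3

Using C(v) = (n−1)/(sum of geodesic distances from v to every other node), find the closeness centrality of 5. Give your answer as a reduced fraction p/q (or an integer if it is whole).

5/11

Distances from 5: 1:3, 2:2, 3:2, 4:1, 6:3. Sum = 11.
n = 6, so closeness = 5/11.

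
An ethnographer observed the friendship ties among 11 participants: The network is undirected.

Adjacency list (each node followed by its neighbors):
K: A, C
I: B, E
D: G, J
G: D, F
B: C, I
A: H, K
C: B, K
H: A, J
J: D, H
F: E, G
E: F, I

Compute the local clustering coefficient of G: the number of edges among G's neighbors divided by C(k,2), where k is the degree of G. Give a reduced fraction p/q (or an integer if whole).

0

G's neighbors: D and F (k = 2).
Possible neighbor pairs: C(2,2) = 1. Edges among them: none → e = 0.
Clustering(G) = 0/1.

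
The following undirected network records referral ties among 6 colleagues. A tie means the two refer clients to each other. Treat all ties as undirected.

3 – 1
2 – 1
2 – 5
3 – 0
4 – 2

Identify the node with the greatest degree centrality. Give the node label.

2

Degrees — 0:1, 1:2, 2:3, 3:2, 4:1, 5:1.
The maximum is 3, attained only by 2.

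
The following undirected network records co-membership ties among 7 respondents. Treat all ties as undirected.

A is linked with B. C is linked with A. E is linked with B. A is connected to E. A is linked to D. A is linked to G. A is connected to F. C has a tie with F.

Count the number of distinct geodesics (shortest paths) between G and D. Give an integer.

1

The shortest distance is 2, and the only length-2 path is G–A–D. So there is exactly 1 shortest path.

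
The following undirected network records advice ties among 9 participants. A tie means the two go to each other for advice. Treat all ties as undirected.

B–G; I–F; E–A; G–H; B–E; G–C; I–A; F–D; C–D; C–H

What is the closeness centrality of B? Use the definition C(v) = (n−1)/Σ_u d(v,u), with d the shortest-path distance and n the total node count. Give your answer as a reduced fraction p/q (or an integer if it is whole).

4/9

Distances from B: A:2, C:2, D:3, E:1, F:4, G:1, H:2, I:3. Sum = 18.
n = 9, so closeness = 8/18 = 4/9.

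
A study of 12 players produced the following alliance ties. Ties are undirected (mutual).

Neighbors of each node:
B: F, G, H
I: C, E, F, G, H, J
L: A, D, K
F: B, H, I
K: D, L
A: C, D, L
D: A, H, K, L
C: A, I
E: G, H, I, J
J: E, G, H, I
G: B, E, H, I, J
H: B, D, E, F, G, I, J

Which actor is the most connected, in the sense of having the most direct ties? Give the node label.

Degrees — A:3, B:3, C:2, D:4, E:4, F:3, G:5, H:7, I:6, J:4, K:2, L:3.
The maximum is 7, attained only by H.

H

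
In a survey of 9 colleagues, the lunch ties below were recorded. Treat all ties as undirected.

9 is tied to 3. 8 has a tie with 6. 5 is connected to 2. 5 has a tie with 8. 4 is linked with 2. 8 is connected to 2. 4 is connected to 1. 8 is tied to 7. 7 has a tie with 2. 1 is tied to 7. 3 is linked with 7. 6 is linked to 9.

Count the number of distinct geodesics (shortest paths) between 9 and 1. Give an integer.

The shortest distance is 3, and the only length-3 path is 9–3–7–1. So there is exactly 1 shortest path.

1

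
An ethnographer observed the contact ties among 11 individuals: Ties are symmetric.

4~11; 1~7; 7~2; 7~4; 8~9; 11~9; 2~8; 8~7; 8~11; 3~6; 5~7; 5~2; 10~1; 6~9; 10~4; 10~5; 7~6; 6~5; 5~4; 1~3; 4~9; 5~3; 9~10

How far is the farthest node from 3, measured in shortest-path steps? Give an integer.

3

Distances from 3: 1:1, 2:2, 4:2, 5:1, 6:1, 7:2, 8:3, 9:2, 10:2, 11:3.
The largest is 3 (to 8 and 11), so the eccentricity of 3 is 3.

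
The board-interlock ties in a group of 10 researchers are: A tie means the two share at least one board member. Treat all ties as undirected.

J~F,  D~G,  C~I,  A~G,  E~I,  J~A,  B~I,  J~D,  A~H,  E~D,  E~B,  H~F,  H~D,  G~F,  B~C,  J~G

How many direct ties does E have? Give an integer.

3

E is directly tied to B, D, and I. That is 3 neighbors, so the degree of E is 3.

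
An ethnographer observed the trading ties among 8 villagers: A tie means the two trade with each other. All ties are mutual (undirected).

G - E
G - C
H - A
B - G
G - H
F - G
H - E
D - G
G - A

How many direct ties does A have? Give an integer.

A is directly tied to G and H. That is 2 neighbors, so the degree of A is 2.

2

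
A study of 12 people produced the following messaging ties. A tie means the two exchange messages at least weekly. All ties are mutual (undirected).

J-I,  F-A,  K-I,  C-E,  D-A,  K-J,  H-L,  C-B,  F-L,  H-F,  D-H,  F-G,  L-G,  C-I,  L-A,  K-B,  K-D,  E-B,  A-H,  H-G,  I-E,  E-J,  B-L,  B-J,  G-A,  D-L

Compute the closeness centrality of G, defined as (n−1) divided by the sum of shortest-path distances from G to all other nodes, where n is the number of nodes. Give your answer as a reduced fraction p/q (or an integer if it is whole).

Distances from G: A:1, B:2, C:3, D:2, E:3, F:1, H:1, I:4, J:3, K:3, L:1. Sum = 24.
n = 12, so closeness = 11/24.

11/24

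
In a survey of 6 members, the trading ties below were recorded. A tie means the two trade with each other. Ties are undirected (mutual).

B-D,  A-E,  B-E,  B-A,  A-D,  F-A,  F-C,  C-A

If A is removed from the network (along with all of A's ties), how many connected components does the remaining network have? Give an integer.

Without A, the remaining ties split the others into: {C, F}; {B, D, E}.
That's 2 separate components.

2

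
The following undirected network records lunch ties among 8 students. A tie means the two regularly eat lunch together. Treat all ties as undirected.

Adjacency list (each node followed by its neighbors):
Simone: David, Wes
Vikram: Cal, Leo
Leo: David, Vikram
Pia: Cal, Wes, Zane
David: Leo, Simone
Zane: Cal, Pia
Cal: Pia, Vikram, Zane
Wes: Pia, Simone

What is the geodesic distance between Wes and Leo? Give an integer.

3

One shortest route is Wes – Simone – David – Leo, which uses 3 edges, and at distance 2 from Wes we only reach {Cal, David, Zane}, which does not include Leo. So d(Wes,Leo) = 3.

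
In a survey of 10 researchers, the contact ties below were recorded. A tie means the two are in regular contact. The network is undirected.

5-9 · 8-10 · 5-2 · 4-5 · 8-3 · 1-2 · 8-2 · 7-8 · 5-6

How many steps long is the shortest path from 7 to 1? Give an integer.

One shortest route is 7 – 8 – 2 – 1, which uses 3 edges, and at distance 2 from 7 we only reach {2, 3, 10}, which does not include 1. So d(7,1) = 3.

3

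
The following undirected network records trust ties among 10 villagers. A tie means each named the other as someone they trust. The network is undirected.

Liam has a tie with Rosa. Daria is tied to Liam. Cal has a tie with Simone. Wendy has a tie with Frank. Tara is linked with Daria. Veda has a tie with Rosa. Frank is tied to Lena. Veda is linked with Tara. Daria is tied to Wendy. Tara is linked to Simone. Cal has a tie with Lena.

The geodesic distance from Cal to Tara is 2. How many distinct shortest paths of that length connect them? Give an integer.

1

The shortest distance is 2, and the only length-2 path is Cal–Simone–Tara. So there is exactly 1 shortest path.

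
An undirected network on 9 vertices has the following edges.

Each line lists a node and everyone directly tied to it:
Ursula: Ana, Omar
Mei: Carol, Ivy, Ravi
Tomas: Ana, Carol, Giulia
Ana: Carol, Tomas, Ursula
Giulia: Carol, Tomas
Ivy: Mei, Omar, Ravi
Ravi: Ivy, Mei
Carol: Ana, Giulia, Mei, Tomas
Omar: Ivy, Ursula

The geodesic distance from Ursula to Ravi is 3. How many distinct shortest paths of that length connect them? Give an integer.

The shortest distance is 3, and the only length-3 path is Ursula–Omar–Ivy–Ravi. So there is exactly 1 shortest path.

1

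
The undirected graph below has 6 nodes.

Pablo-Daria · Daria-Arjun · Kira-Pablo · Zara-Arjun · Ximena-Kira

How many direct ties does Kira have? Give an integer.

Kira is directly tied to Pablo and Ximena. That is 2 neighbors, so the degree of Kira is 2.

2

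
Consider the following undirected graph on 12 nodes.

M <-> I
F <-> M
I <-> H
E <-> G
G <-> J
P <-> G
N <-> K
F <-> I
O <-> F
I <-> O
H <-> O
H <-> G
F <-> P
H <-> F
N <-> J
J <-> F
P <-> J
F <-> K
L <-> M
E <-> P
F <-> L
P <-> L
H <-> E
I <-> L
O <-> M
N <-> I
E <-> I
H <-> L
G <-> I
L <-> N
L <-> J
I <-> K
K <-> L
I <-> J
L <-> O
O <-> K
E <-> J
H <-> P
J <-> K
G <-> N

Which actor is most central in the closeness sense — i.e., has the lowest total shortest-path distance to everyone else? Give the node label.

I

Farness (sum of distances to all others) for each node — E:17, F:14, G:16, H:15, I:12, J:14, K:16, L:13, M:18, N:17, O:16, P:16.
The smallest farness is 12, for I, so I has the highest closeness.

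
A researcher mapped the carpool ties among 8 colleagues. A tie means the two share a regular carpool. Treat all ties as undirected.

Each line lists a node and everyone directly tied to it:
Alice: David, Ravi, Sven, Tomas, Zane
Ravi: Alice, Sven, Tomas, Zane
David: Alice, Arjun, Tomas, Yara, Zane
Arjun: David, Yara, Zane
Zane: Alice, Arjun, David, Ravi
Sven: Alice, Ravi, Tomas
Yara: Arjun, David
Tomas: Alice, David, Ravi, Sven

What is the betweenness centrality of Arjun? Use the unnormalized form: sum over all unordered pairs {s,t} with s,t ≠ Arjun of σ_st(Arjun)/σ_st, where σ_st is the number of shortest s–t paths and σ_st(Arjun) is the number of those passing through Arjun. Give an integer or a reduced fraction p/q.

3/4

Pairs whose geodesics pass through Arjun — Yara–Zane: 1/2; Yara–Ravi: 1/4.
All other pairs contribute 0.
Summing the contributions gives betweenness(Arjun) = 3/4.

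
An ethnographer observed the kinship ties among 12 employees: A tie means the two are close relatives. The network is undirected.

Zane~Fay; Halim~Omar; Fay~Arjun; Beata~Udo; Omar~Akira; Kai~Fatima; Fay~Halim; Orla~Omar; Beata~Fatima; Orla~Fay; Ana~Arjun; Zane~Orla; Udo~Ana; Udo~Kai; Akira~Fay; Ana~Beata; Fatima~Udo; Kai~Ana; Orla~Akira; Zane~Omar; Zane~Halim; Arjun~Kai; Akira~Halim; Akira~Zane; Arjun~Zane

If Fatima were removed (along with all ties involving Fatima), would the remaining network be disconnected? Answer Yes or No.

No

Even without Fatima, every remaining node can still reach every other (the residual graph is connected), so Fatima is not a cut vertex.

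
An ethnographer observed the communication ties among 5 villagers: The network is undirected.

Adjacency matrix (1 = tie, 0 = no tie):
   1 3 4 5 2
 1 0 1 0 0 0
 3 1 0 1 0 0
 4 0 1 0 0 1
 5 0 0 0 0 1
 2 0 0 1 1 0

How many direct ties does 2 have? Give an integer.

2

2 is directly tied to 4 and 5. That is 2 neighbors, so the degree of 2 is 2.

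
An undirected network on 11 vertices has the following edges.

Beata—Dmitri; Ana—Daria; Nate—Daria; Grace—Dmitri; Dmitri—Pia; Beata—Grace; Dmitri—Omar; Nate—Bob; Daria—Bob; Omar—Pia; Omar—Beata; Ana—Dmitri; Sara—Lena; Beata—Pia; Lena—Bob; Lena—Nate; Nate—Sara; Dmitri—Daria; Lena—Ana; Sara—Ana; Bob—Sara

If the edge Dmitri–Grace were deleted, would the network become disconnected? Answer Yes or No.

No

Even without that edge, Dmitri still reaches Grace via Dmitri – Beata – Grace, so the network stays connected. Not a bridge.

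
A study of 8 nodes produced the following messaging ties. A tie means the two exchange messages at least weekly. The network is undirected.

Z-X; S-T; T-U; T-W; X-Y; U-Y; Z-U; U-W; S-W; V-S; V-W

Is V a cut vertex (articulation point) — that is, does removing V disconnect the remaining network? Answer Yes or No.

Even without V, every remaining node can still reach every other (the residual graph is connected), so V is not a cut vertex.

No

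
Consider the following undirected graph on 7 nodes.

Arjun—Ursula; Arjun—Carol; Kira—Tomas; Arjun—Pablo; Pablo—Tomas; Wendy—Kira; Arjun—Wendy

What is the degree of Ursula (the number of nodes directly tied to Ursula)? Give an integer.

Ursula is directly tied to Arjun. That is 1 neighbor, so the degree of Ursula is 1.

1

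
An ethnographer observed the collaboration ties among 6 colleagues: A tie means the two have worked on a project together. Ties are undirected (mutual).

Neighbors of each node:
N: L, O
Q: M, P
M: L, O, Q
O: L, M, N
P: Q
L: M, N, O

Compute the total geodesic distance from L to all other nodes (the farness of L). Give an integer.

8

Distances from L: M:1, N:1, O:1, P:3, Q:2.
Sum = 1 + 1 + 1 + 3 + 2 = 8.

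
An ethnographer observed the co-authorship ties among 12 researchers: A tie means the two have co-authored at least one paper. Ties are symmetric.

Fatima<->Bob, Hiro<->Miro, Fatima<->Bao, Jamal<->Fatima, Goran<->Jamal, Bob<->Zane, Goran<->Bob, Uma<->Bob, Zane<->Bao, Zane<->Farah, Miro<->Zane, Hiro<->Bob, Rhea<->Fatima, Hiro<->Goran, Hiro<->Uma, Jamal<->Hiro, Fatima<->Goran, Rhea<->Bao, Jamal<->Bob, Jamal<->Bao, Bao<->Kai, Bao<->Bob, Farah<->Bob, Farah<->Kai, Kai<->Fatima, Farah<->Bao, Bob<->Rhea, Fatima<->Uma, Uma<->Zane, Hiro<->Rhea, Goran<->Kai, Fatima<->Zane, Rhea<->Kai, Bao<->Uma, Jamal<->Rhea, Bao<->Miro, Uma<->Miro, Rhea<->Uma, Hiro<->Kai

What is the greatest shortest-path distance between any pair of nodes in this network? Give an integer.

2

Eccentricity of each node (its greatest distance to any other): Bao:2, Bob:2, Farah:2, Fatima:2, Goran:2, Hiro:2, Jamal:2, Kai:2, Miro:2, Rhea:2, Uma:2, Zane:2.
The maximum eccentricity is 2, realized for instance by the pair Farah–Rhea via Farah – Kai – Rhea. So the diameter is 2.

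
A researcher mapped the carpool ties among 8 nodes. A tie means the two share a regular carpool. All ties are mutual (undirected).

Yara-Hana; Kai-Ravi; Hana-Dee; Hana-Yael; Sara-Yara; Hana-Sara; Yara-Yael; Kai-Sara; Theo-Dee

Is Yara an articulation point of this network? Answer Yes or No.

No

Even without Yara, every remaining node can still reach every other (the residual graph is connected), so Yara is not a cut vertex.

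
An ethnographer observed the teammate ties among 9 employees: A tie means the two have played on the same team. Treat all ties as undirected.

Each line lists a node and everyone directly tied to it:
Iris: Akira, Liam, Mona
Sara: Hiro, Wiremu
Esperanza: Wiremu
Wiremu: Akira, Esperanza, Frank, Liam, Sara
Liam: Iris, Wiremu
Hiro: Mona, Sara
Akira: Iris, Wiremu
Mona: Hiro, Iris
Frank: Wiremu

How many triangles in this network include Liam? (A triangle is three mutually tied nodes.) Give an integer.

0

Liam's neighbors are Iris and Wiremu, but none of them are tied to each other, so no triangle contains Liam.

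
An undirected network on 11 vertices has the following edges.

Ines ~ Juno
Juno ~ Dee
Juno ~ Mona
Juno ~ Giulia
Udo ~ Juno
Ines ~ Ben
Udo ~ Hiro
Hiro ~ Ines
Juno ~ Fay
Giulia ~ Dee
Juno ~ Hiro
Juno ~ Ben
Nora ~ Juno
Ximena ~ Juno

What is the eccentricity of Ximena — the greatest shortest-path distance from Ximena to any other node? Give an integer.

2

Distances from Ximena: Ben:2, Dee:2, Fay:2, Giulia:2, Hiro:2, Ines:2, Juno:1, Mona:2, Nora:2, Udo:2.
The largest is 2 (to Ines, Udo, Mona, Dee, Ben, Nora, Giulia, Hiro, and Fay), so the eccentricity of Ximena is 2.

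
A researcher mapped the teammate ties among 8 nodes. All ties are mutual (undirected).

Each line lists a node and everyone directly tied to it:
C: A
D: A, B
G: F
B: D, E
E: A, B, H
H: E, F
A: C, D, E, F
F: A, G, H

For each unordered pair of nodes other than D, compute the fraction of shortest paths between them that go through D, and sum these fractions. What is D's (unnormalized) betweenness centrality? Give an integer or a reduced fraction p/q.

5/3

Pairs whose geodesics pass through D — A–B: 1/2; C–B: 1/2; G–B: 1/3; B–F: 1/3.
All other pairs contribute 0.
Summing the contributions gives betweenness(D) = 5/3.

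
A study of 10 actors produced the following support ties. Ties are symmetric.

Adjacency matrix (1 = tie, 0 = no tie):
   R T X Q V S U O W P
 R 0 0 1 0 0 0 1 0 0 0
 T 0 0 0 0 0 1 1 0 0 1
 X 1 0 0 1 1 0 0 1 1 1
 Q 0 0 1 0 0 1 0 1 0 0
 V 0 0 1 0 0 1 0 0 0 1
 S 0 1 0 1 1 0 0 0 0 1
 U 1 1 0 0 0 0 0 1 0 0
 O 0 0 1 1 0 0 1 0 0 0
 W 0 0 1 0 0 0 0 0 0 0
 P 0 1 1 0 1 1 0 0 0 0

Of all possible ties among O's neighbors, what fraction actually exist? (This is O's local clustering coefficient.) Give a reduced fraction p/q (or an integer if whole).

1/3

O's neighbors: Q, U, and X (k = 3).
Possible neighbor pairs: C(3,2) = 3. Edges among them: Q–X → e = 1.
Clustering(O) = 1/3.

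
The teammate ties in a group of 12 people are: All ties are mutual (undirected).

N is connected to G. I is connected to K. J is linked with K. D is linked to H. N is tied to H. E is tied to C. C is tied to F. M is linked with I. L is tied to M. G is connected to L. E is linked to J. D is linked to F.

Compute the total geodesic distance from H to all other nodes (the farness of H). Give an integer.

36

Distances from H: C:3, D:1, E:4, F:2, G:2, I:5, J:5, K:6, L:3, M:4, N:1.
Sum = 3 + 1 + 4 + 2 + 2 + 5 + 5 + 6 + 3 + 4 + 1 = 36.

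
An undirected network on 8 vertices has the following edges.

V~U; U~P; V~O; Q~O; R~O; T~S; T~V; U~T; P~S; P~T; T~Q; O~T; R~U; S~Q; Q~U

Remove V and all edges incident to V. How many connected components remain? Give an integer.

1

V's neighbors (O, T, and U) remain reachable from one another through other ties, so the rest of the network stays in one piece.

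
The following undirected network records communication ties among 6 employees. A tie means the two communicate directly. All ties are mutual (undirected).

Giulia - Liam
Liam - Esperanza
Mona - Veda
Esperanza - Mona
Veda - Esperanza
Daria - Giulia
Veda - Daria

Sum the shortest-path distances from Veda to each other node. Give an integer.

7

Distances from Veda: Daria:1, Esperanza:1, Giulia:2, Liam:2, Mona:1.
Sum = 1 + 1 + 2 + 2 + 1 = 7.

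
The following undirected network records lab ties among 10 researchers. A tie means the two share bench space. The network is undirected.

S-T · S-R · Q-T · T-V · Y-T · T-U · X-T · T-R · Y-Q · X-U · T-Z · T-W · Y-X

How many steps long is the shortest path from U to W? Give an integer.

One shortest route is U – T – W, which uses 2 edges, and U and W are not directly tied, so nothing shorter exists. So d(U,W) = 2.

2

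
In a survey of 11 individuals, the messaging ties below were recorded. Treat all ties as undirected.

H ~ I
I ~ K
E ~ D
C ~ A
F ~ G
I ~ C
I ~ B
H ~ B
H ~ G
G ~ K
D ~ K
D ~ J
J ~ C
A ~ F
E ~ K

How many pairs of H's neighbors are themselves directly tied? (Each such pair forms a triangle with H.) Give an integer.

1

H's neighbors: B, G, and I.
Neighbor pairs that are themselves tied: H–B–I. Each forms one triangle with H, for 1 in total.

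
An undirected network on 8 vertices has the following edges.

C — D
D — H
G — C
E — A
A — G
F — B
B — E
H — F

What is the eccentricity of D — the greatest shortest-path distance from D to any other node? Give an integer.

Distances from D: A:3, B:3, C:1, E:4, F:2, G:2, H:1.
The largest is 4 (to E), so the eccentricity of D is 4.

4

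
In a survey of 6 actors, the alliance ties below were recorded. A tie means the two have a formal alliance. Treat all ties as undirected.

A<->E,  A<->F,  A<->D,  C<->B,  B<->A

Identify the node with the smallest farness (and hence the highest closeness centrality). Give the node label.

Farness (sum of distances to all others) for each node — A:6, B:8, C:12, D:10, E:10, F:10.
The smallest farness is 6, for A, so A has the highest closeness.

A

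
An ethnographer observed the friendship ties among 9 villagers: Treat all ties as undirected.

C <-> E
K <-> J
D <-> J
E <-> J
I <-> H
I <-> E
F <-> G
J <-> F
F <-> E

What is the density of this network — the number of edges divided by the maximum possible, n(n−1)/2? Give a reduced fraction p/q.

There are 9 edges and 9 nodes, so the maximum possible is C(9,2) = 36.
Density = 9/36 = 1/4.

1/4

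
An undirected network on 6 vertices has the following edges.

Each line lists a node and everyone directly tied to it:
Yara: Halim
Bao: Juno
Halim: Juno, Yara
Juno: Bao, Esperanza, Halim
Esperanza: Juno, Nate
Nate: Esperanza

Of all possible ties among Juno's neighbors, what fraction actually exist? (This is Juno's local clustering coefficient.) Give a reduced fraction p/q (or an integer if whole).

Juno's neighbors: Bao, Esperanza, and Halim (k = 3).
Possible neighbor pairs: C(3,2) = 3. Edges among them: none → e = 0.
Clustering(Juno) = 0/3 = 0.

0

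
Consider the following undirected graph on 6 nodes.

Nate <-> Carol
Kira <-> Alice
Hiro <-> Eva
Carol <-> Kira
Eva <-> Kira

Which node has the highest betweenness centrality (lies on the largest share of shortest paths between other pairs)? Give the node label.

Kira

Unnormalized betweenness of each node: Alice:0, Carol:4, Eva:4, Hiro:0, Kira:8, Nate:0.
Kira has the largest value, 8, making it the main broker — the node through which the most shortest paths run.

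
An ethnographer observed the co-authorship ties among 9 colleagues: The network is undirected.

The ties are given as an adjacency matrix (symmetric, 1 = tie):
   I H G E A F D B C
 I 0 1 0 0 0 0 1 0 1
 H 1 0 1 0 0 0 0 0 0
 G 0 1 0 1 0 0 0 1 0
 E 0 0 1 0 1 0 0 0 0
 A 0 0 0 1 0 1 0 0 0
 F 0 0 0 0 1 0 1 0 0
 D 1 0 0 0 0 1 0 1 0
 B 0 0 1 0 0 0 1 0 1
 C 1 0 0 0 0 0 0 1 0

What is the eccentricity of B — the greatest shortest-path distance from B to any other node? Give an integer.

Distances from B: A:3, C:1, D:1, E:2, F:2, G:1, H:2, I:2.
The largest is 3 (to A), so the eccentricity of B is 3.

3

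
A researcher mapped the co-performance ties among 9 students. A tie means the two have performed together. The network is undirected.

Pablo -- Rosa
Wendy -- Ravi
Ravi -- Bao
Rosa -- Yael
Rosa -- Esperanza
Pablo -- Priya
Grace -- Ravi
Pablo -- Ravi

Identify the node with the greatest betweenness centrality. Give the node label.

Pablo

Unnormalized betweenness of each node: Bao:0, Esperanza:0, Grace:0, Pablo:19, Priya:0, Ravi:18, Rosa:13, Wendy:0, Yael:0.
Pablo has the largest value, 19, making it the main broker — the node through which the most shortest paths run.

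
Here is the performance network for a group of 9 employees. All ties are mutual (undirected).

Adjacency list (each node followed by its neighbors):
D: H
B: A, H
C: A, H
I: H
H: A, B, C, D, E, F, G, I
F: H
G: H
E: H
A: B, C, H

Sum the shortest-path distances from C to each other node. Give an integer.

Distances from C: A:1, B:2, D:2, E:2, F:2, G:2, H:1, I:2.
Sum = 1 + 2 + 2 + 2 + 2 + 2 + 1 + 2 = 14.

14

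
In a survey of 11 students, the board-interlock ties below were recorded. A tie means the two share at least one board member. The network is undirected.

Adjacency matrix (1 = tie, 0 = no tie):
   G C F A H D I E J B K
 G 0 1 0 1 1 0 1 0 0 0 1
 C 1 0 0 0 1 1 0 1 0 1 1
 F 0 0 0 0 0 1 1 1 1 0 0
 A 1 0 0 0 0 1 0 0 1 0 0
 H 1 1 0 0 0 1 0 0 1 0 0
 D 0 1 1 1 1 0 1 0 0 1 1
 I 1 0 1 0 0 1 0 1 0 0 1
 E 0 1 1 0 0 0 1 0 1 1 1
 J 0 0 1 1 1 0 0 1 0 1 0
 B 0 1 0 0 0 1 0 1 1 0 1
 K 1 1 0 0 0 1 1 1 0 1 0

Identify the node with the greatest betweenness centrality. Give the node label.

Unnormalized betweenness of each node: A:19/20, B:77/60, C:12/5, D:25/4, E:37/12, F:19/20, G:35/12, H:77/60, I:31/15, J:4, K:109/60.
D has the largest value, 25/4, making it the main broker — the node through which the most shortest paths run.

D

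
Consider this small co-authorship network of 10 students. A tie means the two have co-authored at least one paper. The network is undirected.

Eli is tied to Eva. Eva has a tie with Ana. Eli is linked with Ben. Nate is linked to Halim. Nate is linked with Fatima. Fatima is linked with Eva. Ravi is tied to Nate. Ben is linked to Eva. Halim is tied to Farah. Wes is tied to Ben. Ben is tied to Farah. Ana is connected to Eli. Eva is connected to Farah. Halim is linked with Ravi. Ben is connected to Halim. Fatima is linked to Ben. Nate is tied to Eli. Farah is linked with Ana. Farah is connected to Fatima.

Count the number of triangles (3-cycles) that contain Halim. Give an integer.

2

Halim's neighbors: Ben, Farah, Nate, and Ravi.
Neighbor pairs that are themselves tied: Halim–Ben–Farah; Halim–Nate–Ravi. Each forms one triangle with Halim, for 2 in total.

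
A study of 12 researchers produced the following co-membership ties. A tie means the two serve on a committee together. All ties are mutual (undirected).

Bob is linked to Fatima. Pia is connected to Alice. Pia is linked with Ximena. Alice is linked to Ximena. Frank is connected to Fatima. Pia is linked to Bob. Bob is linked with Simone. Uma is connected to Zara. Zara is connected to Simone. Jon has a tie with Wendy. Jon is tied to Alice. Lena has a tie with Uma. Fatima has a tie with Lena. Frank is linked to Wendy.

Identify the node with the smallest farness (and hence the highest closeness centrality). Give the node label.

Bob

Farness (sum of distances to all others) for each node — Alice:29, Bob:22, Fatima:23, Frank:28, Jon:32, Lena:29, Pia:25, Simone:28, Uma:35, Wendy:31, Ximena:32, Zara:34.
The smallest farness is 22, for Bob, so Bob has the highest closeness.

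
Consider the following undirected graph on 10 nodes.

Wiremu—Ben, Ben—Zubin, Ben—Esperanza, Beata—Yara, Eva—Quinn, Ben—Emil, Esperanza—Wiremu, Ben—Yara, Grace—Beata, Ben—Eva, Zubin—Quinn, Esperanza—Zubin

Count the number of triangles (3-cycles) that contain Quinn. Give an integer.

Quinn's neighbors are Eva and Zubin, but none of them are tied to each other, so no triangle contains Quinn.

0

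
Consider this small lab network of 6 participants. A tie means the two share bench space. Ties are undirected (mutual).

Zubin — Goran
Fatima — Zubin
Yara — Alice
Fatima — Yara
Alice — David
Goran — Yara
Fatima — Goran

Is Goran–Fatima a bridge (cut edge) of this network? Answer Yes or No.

Even without that edge, Goran still reaches Fatima via Goran – Zubin – Fatima, so the network stays connected. Not a bridge.

No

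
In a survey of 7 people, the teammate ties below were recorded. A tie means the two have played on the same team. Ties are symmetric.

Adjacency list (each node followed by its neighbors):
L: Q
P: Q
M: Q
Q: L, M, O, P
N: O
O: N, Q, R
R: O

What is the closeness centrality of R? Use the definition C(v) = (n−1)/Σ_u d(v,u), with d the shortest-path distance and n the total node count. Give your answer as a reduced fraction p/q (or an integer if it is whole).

3/7

Distances from R: L:3, M:3, N:2, O:1, P:3, Q:2. Sum = 14.
n = 7, so closeness = 6/14 = 3/7.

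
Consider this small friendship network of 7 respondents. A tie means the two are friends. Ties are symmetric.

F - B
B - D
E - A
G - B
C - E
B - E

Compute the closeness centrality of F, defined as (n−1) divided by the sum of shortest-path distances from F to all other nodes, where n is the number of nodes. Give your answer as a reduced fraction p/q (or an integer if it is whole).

6/13

Distances from F: A:3, B:1, C:3, D:2, E:2, G:2. Sum = 13.
n = 7, so closeness = 6/13.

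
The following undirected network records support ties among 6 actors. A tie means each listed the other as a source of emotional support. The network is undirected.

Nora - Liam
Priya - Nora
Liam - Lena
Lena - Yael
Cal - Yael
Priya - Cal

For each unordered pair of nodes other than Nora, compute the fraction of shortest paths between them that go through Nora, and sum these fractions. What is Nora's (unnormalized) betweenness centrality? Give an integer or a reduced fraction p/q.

2

Pairs whose geodesics pass through Nora — Cal–Liam: 1/2; Priya–Liam: 1; Priya–Lena: 1/2.
All other pairs contribute 0.
Summing the contributions gives betweenness(Nora) = 2.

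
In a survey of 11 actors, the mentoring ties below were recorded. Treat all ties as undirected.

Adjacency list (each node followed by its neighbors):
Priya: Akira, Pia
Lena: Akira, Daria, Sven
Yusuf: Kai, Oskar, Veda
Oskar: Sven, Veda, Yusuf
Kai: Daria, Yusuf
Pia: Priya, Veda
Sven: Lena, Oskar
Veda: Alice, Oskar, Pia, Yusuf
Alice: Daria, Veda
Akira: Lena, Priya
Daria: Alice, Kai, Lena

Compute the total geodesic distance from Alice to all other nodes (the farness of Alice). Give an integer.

Distances from Alice: Akira:3, Daria:1, Kai:2, Lena:2, Oskar:2, Pia:2, Priya:3, Sven:3, Veda:1, Yusuf:2.
Sum = 3 + 1 + 2 + 2 + 2 + 2 + 3 + 3 + 1 + 2 = 21.

21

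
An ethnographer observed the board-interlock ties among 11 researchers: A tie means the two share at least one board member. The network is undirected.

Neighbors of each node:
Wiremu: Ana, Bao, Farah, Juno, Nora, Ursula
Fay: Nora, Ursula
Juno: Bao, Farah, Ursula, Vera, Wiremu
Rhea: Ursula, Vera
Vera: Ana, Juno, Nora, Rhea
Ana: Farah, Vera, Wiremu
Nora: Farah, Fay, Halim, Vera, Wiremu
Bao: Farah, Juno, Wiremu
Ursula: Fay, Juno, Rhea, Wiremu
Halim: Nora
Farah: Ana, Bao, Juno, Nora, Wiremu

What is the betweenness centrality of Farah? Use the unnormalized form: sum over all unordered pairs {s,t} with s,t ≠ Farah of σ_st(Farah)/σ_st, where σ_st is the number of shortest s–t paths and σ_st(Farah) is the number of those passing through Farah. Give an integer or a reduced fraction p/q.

11/3

Pairs whose geodesics pass through Farah — Fay–Bao: 1/4; Fay–Ana: 1/4; Nora–Juno: 1/3; Nora–Bao: 1/2; Nora–Ana: 1/3; Juno–Halim: 1/3; Juno–Ana: 1/3; Bao–Halim: 1/2; Bao–Ana: 1/2; Halim–Ana: 1/3.
All other pairs contribute 0.
Summing the contributions gives betweenness(Farah) = 11/3.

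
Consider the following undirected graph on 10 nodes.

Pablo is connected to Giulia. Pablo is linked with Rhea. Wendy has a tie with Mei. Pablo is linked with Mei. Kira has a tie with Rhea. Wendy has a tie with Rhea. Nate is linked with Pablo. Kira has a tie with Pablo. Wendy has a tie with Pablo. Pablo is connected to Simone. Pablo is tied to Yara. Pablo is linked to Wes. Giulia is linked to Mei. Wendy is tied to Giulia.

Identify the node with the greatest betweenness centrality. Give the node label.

Unnormalized betweenness of each node: Giulia:0, Kira:0, Mei:0, Nate:0, Pablo:59/2, Rhea:1/2, Simone:0, Wendy:1, Wes:0, Yara:0.
Pablo has the largest value, 59/2, making it the main broker — the node through which the most shortest paths run.

Pablo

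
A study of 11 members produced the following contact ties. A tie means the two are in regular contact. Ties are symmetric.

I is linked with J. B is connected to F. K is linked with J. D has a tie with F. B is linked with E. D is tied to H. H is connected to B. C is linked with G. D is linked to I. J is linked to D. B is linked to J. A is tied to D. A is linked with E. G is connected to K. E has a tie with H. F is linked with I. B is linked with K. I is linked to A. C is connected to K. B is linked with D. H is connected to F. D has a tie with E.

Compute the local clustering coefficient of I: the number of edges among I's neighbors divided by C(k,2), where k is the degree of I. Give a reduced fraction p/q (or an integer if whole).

I's neighbors: A, D, F, and J (k = 4).
Possible neighbor pairs: C(4,2) = 6. Edges among them: A–D, D–F, D–J → e = 3.
Clustering(I) = 3/6 = 1/2.

1/2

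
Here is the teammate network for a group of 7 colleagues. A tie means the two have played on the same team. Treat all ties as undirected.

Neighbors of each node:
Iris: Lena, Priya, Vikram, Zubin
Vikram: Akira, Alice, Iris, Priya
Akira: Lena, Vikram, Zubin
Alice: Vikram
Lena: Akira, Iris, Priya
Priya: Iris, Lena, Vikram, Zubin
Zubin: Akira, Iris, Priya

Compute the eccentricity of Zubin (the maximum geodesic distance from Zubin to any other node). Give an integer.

Distances from Zubin: Akira:1, Alice:3, Iris:1, Lena:2, Priya:1, Vikram:2.
The largest is 3 (to Alice), so the eccentricity of Zubin is 3.

3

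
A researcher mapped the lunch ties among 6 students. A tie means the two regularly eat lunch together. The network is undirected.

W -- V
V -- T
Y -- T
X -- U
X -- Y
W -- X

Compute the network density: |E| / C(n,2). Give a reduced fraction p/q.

2/5

There are 6 edges and 6 nodes, so the maximum possible is C(6,2) = 15.
Density = 6/15 = 2/5.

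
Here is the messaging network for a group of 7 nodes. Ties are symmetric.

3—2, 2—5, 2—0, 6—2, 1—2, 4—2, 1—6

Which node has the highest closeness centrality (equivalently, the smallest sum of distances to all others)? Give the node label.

2

Farness (sum of distances to all others) for each node — 0:11, 1:10, 2:6, 3:11, 4:11, 5:11, 6:10.
The smallest farness is 6, for 2, so 2 has the highest closeness.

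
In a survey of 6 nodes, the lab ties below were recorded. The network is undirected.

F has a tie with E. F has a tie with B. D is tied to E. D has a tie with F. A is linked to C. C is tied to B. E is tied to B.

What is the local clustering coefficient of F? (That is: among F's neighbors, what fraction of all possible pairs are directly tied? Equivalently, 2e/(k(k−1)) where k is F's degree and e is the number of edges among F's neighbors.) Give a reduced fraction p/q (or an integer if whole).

F's neighbors: B, D, and E (k = 3).
Possible neighbor pairs: C(3,2) = 3. Edges among them: B–E, D–E → e = 2.
Clustering(F) = 2/3.

2/3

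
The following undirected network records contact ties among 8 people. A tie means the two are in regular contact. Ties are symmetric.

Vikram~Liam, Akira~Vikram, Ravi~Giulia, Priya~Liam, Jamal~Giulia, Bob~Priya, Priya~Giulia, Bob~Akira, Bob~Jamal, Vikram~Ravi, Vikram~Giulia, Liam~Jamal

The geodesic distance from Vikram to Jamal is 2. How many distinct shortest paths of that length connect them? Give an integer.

The shortest distance is 2. The length-2 paths are: Vikram–Giulia–Jamal; Vikram–Liam–Jamal.
That gives 2 distinct shortest paths.

2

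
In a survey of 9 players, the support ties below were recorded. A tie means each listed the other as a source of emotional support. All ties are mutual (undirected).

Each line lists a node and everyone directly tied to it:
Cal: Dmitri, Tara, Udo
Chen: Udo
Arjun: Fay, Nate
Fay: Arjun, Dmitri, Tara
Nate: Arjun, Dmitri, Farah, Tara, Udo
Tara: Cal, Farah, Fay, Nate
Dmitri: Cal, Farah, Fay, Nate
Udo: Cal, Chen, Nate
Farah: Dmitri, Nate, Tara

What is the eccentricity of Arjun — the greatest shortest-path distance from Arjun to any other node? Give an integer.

Distances from Arjun: Cal:3, Chen:3, Dmitri:2, Farah:2, Fay:1, Nate:1, Tara:2, Udo:2.
The largest is 3 (to Cal and Chen), so the eccentricity of Arjun is 3.

3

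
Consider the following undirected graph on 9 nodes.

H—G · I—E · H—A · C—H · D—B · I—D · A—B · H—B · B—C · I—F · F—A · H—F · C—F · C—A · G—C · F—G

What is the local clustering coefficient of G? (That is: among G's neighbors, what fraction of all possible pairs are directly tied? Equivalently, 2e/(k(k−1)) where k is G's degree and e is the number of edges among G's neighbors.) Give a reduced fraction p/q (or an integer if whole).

G's neighbors: C, F, and H (k = 3).
Possible neighbor pairs: C(3,2) = 3. Edges among them: C–F, C–H, F–H → e = 3.
Clustering(G) = 3/3 = 1.

1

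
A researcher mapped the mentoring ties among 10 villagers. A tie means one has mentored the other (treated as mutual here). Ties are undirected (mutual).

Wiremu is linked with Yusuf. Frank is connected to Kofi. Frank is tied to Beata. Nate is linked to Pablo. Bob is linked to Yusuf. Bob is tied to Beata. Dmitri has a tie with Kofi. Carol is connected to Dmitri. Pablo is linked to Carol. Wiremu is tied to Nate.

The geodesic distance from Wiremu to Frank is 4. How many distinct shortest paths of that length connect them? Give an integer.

1

The shortest distance is 4, and the only length-4 path is Wiremu–Yusuf–Bob–Beata–Frank. So there is exactly 1 shortest path.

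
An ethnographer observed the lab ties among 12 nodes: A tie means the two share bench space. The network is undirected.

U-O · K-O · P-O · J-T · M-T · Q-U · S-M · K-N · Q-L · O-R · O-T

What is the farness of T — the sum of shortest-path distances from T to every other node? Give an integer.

Distances from T: J:1, K:2, L:4, M:1, N:3, O:1, P:2, Q:3, R:2, S:2, U:2.
Sum = 1 + 2 + 4 + 1 + 3 + 1 + 2 + 3 + 2 + 2 + 2 = 23.

23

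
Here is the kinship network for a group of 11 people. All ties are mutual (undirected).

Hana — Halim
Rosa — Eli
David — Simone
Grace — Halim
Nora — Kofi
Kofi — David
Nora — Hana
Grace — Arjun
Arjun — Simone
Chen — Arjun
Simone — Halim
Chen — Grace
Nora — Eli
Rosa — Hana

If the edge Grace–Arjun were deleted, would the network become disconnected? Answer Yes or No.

No

Even without that edge, Grace still reaches Arjun via Grace – Chen – Arjun, so the network stays connected. Not a bridge.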